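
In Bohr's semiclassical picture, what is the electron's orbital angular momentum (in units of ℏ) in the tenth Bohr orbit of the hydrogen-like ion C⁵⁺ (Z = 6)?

L_n = nℏ, so L/ℏ = n = 10.

10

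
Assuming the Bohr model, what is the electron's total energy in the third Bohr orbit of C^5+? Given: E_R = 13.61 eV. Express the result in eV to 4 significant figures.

E_n = −E_R·Z²/n² = −13.61 × 6²/3² = -54.44 eV

-54.44 eV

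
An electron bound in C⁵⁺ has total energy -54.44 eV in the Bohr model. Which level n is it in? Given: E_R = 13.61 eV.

E_n = −E_R Z²/n² ⇒ n² = E_R Z²/(−E_n) = 13.61 × 6² / 54.44 ≈ 9.00
n = 3

3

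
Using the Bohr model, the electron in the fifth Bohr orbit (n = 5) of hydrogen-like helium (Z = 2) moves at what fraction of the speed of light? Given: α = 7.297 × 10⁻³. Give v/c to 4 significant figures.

0.002919

v_n = Zαc/n, so v/c = Zα/n = 2 × 0.007297 / 5 = 0.002919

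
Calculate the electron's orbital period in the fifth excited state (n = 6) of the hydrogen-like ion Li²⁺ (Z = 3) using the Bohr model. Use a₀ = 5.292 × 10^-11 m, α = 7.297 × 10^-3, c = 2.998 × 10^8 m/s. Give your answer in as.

r = n²a₀/Z = 6²·5.292 × 10^-11/3 = 6.350 × 10^-10 m
v = Zαc/n = 3·0.007297·2.998 × 10^8/6 = 1.094 × 10^6 m/s
T = 2πr/v = 3.648 × 10^-15 s = 3648 as

3648 as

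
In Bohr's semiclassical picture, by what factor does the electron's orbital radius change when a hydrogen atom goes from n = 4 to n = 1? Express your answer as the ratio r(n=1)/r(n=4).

1/16

r ∝ Z^-1 · n^2; with Z fixed, r ∝ n^2.
r(n=1)/r(n=4) = (1/4)^2 = 1/16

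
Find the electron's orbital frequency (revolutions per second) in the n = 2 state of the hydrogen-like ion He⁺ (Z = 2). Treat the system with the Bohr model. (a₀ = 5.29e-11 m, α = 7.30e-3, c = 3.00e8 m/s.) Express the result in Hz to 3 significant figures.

3.29e15 Hz

r = n²a₀/Z = 1.06e-10 m, v = Zαc/n = 2.19e6 m/s
f = v/(2πr) = 3.29e15 Hz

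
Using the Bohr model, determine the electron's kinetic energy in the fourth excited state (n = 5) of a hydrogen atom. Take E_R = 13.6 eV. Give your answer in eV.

0.544 eV

For a Coulomb orbit the virial theorem gives K = −E_n.
E_n = −E_R·Z²/n², so K = E_R·Z²/n² = 13.6 × 1²/5² = 0.544 eV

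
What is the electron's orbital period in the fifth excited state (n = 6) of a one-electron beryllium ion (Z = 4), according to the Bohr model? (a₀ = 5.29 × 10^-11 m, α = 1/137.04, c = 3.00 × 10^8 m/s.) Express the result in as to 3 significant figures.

2050 as

r = n²a₀/Z = 6²·5.29 × 10^-11/4 = 4.76 × 10^-10 m
v = Zαc/n = 4·0.00730·3.00 × 10^8/6 = 1.46 × 10^6 m/s
T = 2πr/v = 2.05 × 10^-15 s = 2050 as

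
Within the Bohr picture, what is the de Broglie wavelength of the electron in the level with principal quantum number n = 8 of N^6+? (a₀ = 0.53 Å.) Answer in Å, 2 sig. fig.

3.8 Å

The Bohr quantisation condition is nλ = 2πr_n.
r_n = n²a₀/Z = 4.8 Å
λ = 2πr_n/n = 2π·4.8/8 = 3.8 Å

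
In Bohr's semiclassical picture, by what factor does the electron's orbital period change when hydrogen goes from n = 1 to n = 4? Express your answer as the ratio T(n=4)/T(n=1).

64

T ∝ Z^-2 · n^3; with Z fixed, T ∝ n^3.
T(n=4)/T(n=1) = (4/1)^3 = 64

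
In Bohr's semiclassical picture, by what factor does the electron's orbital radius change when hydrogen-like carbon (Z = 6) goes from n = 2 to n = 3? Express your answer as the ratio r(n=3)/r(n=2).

r ∝ Z^-1 · n^2; with Z fixed, r ∝ n^2.
r(n=3)/r(n=2) = (3/2)^2 = 9/4

9/4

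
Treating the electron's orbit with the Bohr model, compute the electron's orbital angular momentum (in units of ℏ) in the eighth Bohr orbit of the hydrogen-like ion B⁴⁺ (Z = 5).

L_n = nℏ, so L/ℏ = n = 8.

8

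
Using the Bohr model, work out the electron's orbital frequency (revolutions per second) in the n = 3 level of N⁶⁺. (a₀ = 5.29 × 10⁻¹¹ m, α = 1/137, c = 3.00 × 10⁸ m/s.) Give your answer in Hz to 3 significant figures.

r = n²a₀/Z = 6.80 × 10⁻¹¹ m, v = Zαc/n = 5.11 × 10⁶ m/s
f = v/(2πr) = 1.20 × 10¹⁶ Hz

1.20 × 10¹⁶ Hz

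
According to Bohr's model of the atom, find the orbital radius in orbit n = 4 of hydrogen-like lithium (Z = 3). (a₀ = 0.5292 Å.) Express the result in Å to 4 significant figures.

r_n = n²a₀/Z = 4² × 0.5292 / 3
    = 16 × 0.5292 / 3 = 2.822 Å

2.822 Å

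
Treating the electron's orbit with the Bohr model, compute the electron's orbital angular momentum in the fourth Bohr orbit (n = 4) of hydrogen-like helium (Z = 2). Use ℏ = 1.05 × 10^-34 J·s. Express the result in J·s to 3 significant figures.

L_n = nℏ = 4 × 1.05 × 10^-34 = 4.20 × 10^-34 J·s

4.20 × 10^-34 J·s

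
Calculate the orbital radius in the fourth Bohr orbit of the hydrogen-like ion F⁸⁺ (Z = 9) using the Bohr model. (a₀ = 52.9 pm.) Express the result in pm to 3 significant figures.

94.0 pm

r_n = n²a₀/Z = 4² × 52.9 / 9
    = 16 × 52.9 / 9 = 94.0 pm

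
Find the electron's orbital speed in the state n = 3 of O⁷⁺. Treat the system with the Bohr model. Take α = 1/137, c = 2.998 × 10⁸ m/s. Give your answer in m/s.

v_n = Zαc/n = 8 × 0.007299 × 2.998 × 10⁸ / 3
    = 5.836 × 10⁶ m/s

5.836 × 10⁶ m/s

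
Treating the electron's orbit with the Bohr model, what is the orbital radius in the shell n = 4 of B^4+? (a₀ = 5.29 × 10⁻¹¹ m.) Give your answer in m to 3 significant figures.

1.69 × 10⁻¹⁰ m

r_n = n²a₀/Z = 4² × 5.29 × 10⁻¹¹ / 5
    = 16 × 5.29 × 10⁻¹¹ / 5 = 1.69 × 10⁻¹⁰ m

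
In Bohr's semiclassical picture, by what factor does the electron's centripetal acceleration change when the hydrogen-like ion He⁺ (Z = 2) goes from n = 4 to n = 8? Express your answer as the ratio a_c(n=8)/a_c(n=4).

1/16

a_c ∝ Z^3 · n^-4; with Z fixed, a_c ∝ n^-4.
a_c(n=8)/a_c(n=4) = (8/4)^-4 = 1/16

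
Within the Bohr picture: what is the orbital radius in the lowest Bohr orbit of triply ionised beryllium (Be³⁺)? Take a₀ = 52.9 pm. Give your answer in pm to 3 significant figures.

r_n = n²a₀/Z = 1² × 52.9 / 4
    = 1 × 52.9 / 4 = 13.2 pm

13.2 pm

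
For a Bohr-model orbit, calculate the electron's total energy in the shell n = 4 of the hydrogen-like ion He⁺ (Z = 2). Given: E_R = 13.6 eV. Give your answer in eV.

E_n = −E_R·Z²/n² = −13.6 × 2²/4² = -3.40 eV

-3.40 eV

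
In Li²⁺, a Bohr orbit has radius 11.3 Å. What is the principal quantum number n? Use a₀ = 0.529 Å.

r_n = n²a₀/Z ⇒ n² = rZ/a₀ = 11.3 × 3 / 0.529 ≈ 64.08
n = 8

8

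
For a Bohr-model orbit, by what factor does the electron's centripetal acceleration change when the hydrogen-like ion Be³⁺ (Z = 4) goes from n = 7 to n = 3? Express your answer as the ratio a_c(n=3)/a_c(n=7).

2401/81

a_c ∝ Z^3 · n^-4; with Z fixed, a_c ∝ n^-4.
a_c(n=3)/a_c(n=7) = (3/7)^-4 = 2401/81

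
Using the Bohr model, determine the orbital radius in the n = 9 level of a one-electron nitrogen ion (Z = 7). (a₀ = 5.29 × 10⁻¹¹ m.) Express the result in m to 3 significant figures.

r_n = n²a₀/Z = 9² × 5.29 × 10⁻¹¹ / 7
    = 81 × 5.29 × 10⁻¹¹ / 7 = 6.12 × 10⁻¹⁰ m

6.12 × 10⁻¹⁰ m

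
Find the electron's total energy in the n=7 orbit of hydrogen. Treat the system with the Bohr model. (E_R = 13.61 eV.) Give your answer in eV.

E_n = −E_R·Z²/n² = −13.61 × 1²/7² = -0.2778 eV

-0.2778 eV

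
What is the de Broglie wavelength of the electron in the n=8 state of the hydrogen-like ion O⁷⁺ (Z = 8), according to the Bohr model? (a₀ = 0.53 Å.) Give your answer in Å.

3.3 Å

The Bohr quantisation condition is nλ = 2πr_n.
r_n = n²a₀/Z = 4.2 Å
λ = 2πr_n/n = 2π·4.2/8 = 3.3 Å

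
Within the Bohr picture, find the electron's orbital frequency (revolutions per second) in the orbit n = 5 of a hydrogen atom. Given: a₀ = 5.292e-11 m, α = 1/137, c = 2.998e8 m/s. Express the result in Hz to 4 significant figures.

5.265e13 Hz

r = n²a₀/Z = 1.323e-9 m, v = Zαc/n = 4.377e5 m/s
f = v/(2πr) = 5.265e13 Hz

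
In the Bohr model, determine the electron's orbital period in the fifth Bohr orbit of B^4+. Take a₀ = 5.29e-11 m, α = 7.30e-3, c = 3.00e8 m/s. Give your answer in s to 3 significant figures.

r = n²a₀/Z = 5²·5.29e-11/5 = 2.64e-10 m
v = Zαc/n = 5·0.00730·3.00e8/5 = 2.19e6 m/s
T = 2πr/v = 7.59e-16 s

7.59e-16 s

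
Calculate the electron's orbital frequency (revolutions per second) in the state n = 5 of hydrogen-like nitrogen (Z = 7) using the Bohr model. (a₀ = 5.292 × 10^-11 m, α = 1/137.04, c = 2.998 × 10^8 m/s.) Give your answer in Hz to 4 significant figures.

2.579 × 10^15 Hz

r = n²a₀/Z = 1.890 × 10^-10 m, v = Zαc/n = 3.063 × 10^6 m/s
f = v/(2πr) = 2.579 × 10^15 Hz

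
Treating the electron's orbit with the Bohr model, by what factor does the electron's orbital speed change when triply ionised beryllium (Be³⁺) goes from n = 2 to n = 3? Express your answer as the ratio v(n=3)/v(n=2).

v ∝ Z^1 · n^-1; with Z fixed, v ∝ n^-1.
v(n=3)/v(n=2) = (3/2)^-1 = 2/3

2/3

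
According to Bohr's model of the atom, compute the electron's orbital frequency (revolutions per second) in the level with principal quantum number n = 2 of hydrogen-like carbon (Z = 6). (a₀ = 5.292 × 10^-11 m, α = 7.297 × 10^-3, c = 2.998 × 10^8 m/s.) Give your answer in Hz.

r = n²a₀/Z = 3.528 × 10^-11 m, v = Zαc/n = 6.563 × 10^6 m/s
f = v/(2πr) = 2.961 × 10^16 Hz

2.961 × 10^16 Hz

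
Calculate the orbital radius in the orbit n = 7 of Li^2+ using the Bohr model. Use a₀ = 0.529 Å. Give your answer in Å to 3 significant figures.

8.64 Å

r_n = n²a₀/Z = 7² × 0.529 / 3
    = 49 × 0.529 / 3 = 8.64 Å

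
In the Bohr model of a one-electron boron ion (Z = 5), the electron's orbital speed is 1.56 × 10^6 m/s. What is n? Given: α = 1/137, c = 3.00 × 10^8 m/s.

7

v_n = Zαc/n ⇒ n = Zαc/v = 5 × 0.00730 × 3.00 × 10^8 / 1.56 × 10^6 ≈ 7.02
n = 7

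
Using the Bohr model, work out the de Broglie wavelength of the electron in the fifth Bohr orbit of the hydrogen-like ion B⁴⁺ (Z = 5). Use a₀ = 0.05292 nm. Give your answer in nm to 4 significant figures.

The Bohr quantisation condition is nλ = 2πr_n.
r_n = n²a₀/Z = 0.2646 nm
λ = 2πr_n/n = 2π·0.2646/5 = 0.3325 nm

0.3325 nm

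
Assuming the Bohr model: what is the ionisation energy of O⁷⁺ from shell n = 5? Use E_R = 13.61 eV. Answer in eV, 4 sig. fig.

E_n = −E_R·Z²/n² = −13.61 × 8²/5² eV = -34.84 eV
Ionisation energy = −E_n = 34.84 eV

34.84 eV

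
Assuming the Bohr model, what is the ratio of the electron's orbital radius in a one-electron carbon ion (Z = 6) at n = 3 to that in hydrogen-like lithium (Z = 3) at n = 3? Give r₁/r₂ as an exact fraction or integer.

r ∝ Z^-1 · n^2
r₁/r₂ = (6/3)^-1 · (3/3)^2 = 1/2

1/2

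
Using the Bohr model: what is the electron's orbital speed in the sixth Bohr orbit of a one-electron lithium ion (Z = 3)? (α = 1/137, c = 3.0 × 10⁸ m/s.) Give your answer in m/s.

v_n = Zαc/n = 3 × 0.0073 × 3.0 × 10⁸ / 6
    = 1.1 × 10⁶ m/s

1.1 × 10⁶ m/s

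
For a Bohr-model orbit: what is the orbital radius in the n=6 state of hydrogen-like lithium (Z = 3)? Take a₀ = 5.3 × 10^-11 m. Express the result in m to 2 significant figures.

r_n = n²a₀/Z = 6² × 5.3 × 10^-11 / 3
    = 36 × 5.3 × 10^-11 / 3 = 6.4 × 10^-10 m

6.4 × 10^-10 m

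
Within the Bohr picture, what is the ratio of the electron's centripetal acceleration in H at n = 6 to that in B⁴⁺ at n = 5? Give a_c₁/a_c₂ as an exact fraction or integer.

5/1296

a_c ∝ Z^3 · n^-4
a_c₁/a_c₂ = (1/5)^3 · (6/5)^-4 = 5/1296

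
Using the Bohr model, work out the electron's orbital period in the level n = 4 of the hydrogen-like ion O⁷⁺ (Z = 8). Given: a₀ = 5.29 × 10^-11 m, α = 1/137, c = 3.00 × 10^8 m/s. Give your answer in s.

r = n²a₀/Z = 4²·5.29 × 10^-11/8 = 1.06 × 10^-10 m
v = Zαc/n = 8·0.00730·3.00 × 10^8/4 = 4.38 × 10^6 m/s
T = 2πr/v = 1.52 × 10^-16 s

1.52 × 10^-16 s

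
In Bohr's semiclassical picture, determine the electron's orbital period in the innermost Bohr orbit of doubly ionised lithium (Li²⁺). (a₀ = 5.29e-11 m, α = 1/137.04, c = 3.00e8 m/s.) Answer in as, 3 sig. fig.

16.9 as

r = n²a₀/Z = 1²·5.29e-11/3 = 1.76e-11 m
v = Zαc/n = 3·0.00730·3.00e8/1 = 6.57e6 m/s
T = 2πr/v = 1.69e-17 s = 16.9 as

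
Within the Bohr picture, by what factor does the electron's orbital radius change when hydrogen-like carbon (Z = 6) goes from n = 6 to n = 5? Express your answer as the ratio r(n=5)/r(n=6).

r ∝ Z^-1 · n^2; with Z fixed, r ∝ n^2.
r(n=5)/r(n=6) = (5/6)^2 = 25/36

25/36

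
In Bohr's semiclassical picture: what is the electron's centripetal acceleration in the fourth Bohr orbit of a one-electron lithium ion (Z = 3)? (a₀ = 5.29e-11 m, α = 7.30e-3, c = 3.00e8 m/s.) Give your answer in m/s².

9.56e21 m/s²

r = n²a₀/Z = 2.82e-10 m, v = Zαc/n = 1.64e6 m/s
a = v²/r = (1.64e6)² / 2.82e-10 = 9.56e21 m/s²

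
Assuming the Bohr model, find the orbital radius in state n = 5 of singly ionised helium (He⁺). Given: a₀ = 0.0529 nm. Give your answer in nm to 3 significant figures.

r_n = n²a₀/Z = 5² × 0.0529 / 2
    = 25 × 0.0529 / 2 = 0.661 nm

0.661 nm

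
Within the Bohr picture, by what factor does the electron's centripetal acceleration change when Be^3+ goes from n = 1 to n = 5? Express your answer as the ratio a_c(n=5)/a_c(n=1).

a_c ∝ Z^3 · n^-4; with Z fixed, a_c ∝ n^-4.
a_c(n=5)/a_c(n=1) = (5/1)^-4 = 1/625

1/625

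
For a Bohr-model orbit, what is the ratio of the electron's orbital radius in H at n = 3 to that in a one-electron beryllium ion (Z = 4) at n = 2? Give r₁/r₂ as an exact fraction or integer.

r ∝ Z^-1 · n^2
r₁/r₂ = (1/4)^-1 · (3/2)^2 = 9

9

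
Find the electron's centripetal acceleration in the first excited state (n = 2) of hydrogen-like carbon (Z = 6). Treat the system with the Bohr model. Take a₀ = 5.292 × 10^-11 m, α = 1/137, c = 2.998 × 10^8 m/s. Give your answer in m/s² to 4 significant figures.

r = n²a₀/Z = 3.528 × 10^-11 m, v = Zαc/n = 6.565 × 10^6 m/s
a = v²/r = (6.565 × 10^6)² / 3.528 × 10^-11 = 1.222 × 10^24 m/s²

1.222 × 10^24 m/s²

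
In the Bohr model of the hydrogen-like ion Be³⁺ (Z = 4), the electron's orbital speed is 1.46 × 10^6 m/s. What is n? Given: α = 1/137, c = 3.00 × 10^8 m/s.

6

v_n = Zαc/n ⇒ n = Zαc/v = 4 × 0.00730 × 3.00 × 10^8 / 1.46 × 10^6 ≈ 6.00
n = 6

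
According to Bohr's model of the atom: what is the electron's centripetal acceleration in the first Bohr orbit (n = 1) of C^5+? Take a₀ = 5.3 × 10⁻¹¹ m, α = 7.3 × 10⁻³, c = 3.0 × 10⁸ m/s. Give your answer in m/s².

r = n²a₀/Z = 8.8 × 10⁻¹² m, v = Zαc/n = 1.3 × 10⁷ m/s
a = v²/r = (1.3 × 10⁷)² / 8.8 × 10⁻¹² = 2.0 × 10²⁵ m/s²

2.0 × 10²⁵ m/s²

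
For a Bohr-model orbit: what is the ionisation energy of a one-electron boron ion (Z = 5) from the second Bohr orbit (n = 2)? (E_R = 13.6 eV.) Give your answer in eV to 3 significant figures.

E_n = −E_R·Z²/n² = −13.6 × 5²/2² eV = -85.0 eV
Ionisation energy = −E_n = 85.0 eV

85.0 eV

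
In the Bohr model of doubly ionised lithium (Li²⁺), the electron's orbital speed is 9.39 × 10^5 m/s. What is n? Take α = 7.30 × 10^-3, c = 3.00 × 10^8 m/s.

7

v_n = Zαc/n ⇒ n = Zαc/v = 3 × 0.00730 × 3.00 × 10^8 / 9.39 × 10^5 ≈ 7.00
n = 7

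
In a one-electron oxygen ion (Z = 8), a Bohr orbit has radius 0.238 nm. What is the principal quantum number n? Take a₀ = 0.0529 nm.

r_n = n²a₀/Z ⇒ n² = rZ/a₀ = 0.238 × 8 / 0.0529 ≈ 35.99
n = 6

6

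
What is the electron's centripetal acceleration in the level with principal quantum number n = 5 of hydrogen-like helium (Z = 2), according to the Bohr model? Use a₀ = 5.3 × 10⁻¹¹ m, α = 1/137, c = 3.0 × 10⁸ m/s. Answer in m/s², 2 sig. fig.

1.2 × 10²¹ m/s²

r = n²a₀/Z = 6.6 × 10⁻¹⁰ m, v = Zαc/n = 8.8 × 10⁵ m/s
a = v²/r = (8.8 × 10⁵)² / 6.6 × 10⁻¹⁰ = 1.2 × 10²¹ m/s²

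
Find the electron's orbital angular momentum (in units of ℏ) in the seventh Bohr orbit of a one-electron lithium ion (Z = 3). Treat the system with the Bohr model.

7

L_n = nℏ, so L/ℏ = n = 7.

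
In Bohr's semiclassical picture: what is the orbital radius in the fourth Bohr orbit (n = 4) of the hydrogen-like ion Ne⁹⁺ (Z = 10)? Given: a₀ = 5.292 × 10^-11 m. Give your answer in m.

8.467 × 10^-11 m

r_n = n²a₀/Z = 4² × 5.292 × 10^-11 / 10
    = 16 × 5.292 × 10^-11 / 10 = 8.467 × 10^-11 m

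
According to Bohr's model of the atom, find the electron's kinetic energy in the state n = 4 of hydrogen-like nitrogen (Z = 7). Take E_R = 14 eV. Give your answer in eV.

43 eV

For a Coulomb orbit the virial theorem gives K = −E_n.
E_n = −E_R·Z²/n², so K = E_R·Z²/n² = 14 × 7²/4² = 43 eV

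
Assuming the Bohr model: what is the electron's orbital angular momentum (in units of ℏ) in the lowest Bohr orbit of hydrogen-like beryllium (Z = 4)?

1

L_n = nℏ, so L/ℏ = n = 1.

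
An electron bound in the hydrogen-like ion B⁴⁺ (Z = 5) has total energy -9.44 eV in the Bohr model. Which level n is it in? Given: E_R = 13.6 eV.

6

E_n = −E_R Z²/n² ⇒ n² = E_R Z²/(−E_n) = 13.6 × 5² / 9.44 ≈ 36.02
n = 6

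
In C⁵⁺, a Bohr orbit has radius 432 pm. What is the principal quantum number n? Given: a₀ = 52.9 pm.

r_n = n²a₀/Z ⇒ n² = rZ/a₀ = 432 × 6 / 52.9 ≈ 49.00
n = 7

7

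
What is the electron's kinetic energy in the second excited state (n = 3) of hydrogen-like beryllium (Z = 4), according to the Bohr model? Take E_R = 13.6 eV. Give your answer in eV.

24.2 eV

For a Coulomb orbit the virial theorem gives K = −E_n.
E_n = −E_R·Z²/n², so K = E_R·Z²/n² = 13.6 × 4²/3² = 24.2 eV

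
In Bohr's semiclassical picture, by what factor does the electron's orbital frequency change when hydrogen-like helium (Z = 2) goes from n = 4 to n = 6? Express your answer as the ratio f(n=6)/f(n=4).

f ∝ Z^2 · n^-3; with Z fixed, f ∝ n^-3.
f(n=6)/f(n=4) = (6/4)^-3 = 8/27

8/27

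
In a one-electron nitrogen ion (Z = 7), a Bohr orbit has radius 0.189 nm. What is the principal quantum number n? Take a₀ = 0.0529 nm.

5

r_n = n²a₀/Z ⇒ n² = rZ/a₀ = 0.189 × 7 / 0.0529 ≈ 25.01
n = 5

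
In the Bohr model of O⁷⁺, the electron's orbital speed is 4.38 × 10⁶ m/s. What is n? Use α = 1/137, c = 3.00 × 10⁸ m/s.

v_n = Zαc/n ⇒ n = Zαc/v = 8 × 0.00730 × 3.00 × 10⁸ / 4.38 × 10⁶ ≈ 4.00
n = 4

4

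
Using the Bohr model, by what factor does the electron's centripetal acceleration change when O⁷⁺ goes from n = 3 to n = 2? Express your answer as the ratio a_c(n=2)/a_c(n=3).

81/16

a_c ∝ Z^3 · n^-4; with Z fixed, a_c ∝ n^-4.
a_c(n=2)/a_c(n=3) = (2/3)^-4 = 81/16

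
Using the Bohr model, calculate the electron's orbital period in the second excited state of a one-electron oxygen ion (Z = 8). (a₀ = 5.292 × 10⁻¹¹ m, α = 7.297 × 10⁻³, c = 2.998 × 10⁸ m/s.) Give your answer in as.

r = n²a₀/Z = 3²·5.292 × 10⁻¹¹/8 = 5.954 × 10⁻¹¹ m
v = Zαc/n = 8·0.007297·2.998 × 10⁸/3 = 5.834 × 10⁶ m/s
T = 2πr/v = 6.412 × 10⁻¹⁷ s = 64.12 as

64.12 as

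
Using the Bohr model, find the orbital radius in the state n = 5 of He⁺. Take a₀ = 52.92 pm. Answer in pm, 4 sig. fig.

661.5 pm

r_n = n²a₀/Z = 5² × 52.92 / 2
    = 25 × 52.92 / 2 = 661.5 pm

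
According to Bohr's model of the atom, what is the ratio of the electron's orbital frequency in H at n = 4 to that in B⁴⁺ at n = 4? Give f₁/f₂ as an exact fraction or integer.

f ∝ Z^2 · n^-3
f₁/f₂ = (1/5)^2 · (4/4)^-3 = 1/25

1/25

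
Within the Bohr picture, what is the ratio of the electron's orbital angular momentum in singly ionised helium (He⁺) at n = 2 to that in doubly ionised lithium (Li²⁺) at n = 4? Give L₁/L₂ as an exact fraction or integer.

1/2

L = nℏ is independent of Z.
L₁/L₂ = n₁/n₂ = 2/4 = 1/2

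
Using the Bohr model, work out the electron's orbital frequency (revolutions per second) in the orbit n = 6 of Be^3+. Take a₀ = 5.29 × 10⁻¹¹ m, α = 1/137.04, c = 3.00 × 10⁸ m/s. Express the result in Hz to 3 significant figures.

r = n²a₀/Z = 4.76 × 10⁻¹⁰ m, v = Zαc/n = 1.46 × 10⁶ m/s
f = v/(2πr) = 4.88 × 10¹⁴ Hz

4.88 × 10¹⁴ Hz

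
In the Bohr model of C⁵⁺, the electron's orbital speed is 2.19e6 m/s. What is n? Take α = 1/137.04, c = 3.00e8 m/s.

6

v_n = Zαc/n ⇒ n = Zαc/v = 6 × 0.00730 × 3.00e8 / 2.19e6 ≈ 6.00
n = 6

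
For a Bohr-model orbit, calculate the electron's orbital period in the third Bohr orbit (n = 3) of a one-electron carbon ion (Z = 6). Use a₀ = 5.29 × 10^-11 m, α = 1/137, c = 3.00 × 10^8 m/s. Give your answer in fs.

r = n²a₀/Z = 3²·5.29 × 10^-11/6 = 7.94 × 10^-11 m
v = Zαc/n = 6·0.00730·3.00 × 10^8/3 = 4.38 × 10^6 m/s
T = 2πr/v = 1.14 × 10^-16 s = 0.114 fs

0.114 fs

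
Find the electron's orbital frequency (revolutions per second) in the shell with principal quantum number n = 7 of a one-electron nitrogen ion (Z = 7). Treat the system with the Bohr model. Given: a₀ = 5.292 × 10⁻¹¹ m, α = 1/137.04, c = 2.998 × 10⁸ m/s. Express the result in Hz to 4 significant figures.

r = n²a₀/Z = 3.704 × 10⁻¹⁰ m, v = Zαc/n = 2.188 × 10⁶ m/s
f = v/(2πr) = 9.399 × 10¹⁴ Hz

9.399 × 10¹⁴ Hz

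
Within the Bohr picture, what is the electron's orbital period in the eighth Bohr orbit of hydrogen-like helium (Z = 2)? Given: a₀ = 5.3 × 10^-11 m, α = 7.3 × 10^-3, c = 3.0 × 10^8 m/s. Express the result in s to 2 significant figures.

r = n²a₀/Z = 8²·5.3 × 10^-11/2 = 1.7 × 10^-9 m
v = Zαc/n = 2·0.0073·3.0 × 10^8/8 = 5.5 × 10^5 m/s
T = 2πr/v = 1.9 × 10^-14 s

1.9 × 10^-14 s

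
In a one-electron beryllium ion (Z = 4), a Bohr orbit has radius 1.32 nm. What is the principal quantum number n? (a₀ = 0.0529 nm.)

r_n = n²a₀/Z ⇒ n² = rZ/a₀ = 1.32 × 4 / 0.0529 ≈ 99.81
n = 10

10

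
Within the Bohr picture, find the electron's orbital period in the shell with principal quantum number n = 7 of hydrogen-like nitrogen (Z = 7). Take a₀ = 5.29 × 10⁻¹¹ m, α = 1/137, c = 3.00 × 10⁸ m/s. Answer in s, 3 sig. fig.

r = n²a₀/Z = 7²·5.29 × 10⁻¹¹/7 = 3.70 × 10⁻¹⁰ m
v = Zαc/n = 7·0.00730·3.00 × 10⁸/7 = 2.19 × 10⁶ m/s
T = 2πr/v = 1.06 × 10⁻¹⁵ s

1.06 × 10⁻¹⁵ s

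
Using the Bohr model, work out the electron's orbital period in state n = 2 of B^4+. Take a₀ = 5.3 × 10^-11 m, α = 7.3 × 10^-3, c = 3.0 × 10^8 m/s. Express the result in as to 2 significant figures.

r = n²a₀/Z = 2²·5.3 × 10^-11/5 = 4.2 × 10^-11 m
v = Zαc/n = 5·0.0073·3.0 × 10^8/2 = 5.5 × 10^6 m/s
T = 2πr/v = 4.9 × 10^-17 s = 49 as

49 as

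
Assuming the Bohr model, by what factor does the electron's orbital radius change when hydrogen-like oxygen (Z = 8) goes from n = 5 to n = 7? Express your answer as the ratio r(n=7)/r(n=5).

49/25

r ∝ Z^-1 · n^2; with Z fixed, r ∝ n^2.
r(n=7)/r(n=5) = (7/5)^2 = 49/25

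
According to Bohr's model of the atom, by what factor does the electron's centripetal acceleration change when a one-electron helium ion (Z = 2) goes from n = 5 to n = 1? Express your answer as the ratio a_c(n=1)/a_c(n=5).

a_c ∝ Z^3 · n^-4; with Z fixed, a_c ∝ n^-4.
a_c(n=1)/a_c(n=5) = (1/5)^-4 = 625

625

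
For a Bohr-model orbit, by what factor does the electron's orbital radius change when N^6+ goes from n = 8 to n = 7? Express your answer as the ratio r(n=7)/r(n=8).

r ∝ Z^-1 · n^2; with Z fixed, r ∝ n^2.
r(n=7)/r(n=8) = (7/8)^2 = 49/64

49/64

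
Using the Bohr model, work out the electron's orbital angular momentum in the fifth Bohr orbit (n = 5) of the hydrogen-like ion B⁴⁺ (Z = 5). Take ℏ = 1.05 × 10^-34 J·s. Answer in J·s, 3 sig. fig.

5.25 × 10^-34 J·s

L_n = nℏ = 5 × 1.05 × 10^-34 = 5.25 × 10^-34 J·s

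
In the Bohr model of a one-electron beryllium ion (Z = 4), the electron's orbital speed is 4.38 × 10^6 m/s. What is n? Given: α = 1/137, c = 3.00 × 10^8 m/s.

2

v_n = Zαc/n ⇒ n = Zαc/v = 4 × 0.00730 × 3.00 × 10^8 / 4.38 × 10^6 ≈ 2.00
n = 2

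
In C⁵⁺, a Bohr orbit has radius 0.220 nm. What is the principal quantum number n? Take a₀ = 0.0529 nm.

r_n = n²a₀/Z ⇒ n² = rZ/a₀ = 0.220 × 6 / 0.0529 ≈ 24.95
n = 5

5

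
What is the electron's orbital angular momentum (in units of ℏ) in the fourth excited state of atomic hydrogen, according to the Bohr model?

L_n = nℏ, so L/ℏ = n = 5.

5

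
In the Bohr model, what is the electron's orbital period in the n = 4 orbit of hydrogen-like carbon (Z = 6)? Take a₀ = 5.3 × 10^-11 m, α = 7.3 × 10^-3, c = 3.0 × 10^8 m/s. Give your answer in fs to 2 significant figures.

0.27 fs

r = n²a₀/Z = 4²·5.3 × 10^-11/6 = 1.4 × 10^-10 m
v = Zαc/n = 6·0.0073·3.0 × 10^8/4 = 3.3 × 10^6 m/s
T = 2πr/v = 2.7 × 10^-16 s = 0.27 fs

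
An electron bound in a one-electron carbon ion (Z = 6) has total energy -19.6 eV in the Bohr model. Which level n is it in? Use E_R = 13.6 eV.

E_n = −E_R Z²/n² ⇒ n² = E_R Z²/(−E_n) = 13.6 × 6² / 19.6 ≈ 24.98
n = 5

5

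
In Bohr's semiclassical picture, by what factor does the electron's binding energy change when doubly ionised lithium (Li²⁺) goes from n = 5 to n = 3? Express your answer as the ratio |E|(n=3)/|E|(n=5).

25/9

|E| ∝ Z^2 · n^-2; with Z fixed, |E| ∝ n^-2.
|E|(n=3)/|E|(n=5) = (3/5)^-2 = 25/9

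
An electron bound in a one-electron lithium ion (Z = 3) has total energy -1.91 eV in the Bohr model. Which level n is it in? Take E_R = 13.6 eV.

8

E_n = −E_R Z²/n² ⇒ n² = E_R Z²/(−E_n) = 13.6 × 3² / 1.91 ≈ 64.08
n = 8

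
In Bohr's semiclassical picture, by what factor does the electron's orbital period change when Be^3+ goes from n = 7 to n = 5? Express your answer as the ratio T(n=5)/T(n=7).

125/343

T ∝ Z^-2 · n^3; with Z fixed, T ∝ n^3.
T(n=5)/T(n=7) = (5/7)^3 = 125/343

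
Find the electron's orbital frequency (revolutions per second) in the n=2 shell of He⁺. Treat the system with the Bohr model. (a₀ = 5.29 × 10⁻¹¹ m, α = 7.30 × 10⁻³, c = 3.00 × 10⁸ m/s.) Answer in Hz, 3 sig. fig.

3.29 × 10¹⁵ Hz

r = n²a₀/Z = 1.06 × 10⁻¹⁰ m, v = Zαc/n = 2.19 × 10⁶ m/s
f = v/(2πr) = 3.29 × 10¹⁵ Hz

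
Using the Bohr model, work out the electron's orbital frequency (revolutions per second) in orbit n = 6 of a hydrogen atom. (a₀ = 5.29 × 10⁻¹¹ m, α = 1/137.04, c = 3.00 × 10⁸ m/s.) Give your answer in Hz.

r = n²a₀/Z = 1.90 × 10⁻⁹ m, v = Zαc/n = 3.65 × 10⁵ m/s
f = v/(2πr) = 3.05 × 10¹³ Hz

3.05 × 10¹³ Hz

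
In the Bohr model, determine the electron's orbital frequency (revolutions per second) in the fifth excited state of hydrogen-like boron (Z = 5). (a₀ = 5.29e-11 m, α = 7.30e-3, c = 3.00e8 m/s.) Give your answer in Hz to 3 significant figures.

7.63e14 Hz

r = n²a₀/Z = 3.81e-10 m, v = Zαc/n = 1.82e6 m/s
f = v/(2πr) = 7.63e14 Hz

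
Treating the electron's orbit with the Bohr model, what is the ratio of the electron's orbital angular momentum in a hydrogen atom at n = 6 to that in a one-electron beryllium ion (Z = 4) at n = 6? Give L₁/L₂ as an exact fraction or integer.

1

L = nℏ is independent of Z.
L₁/L₂ = n₁/n₂ = 6/6 = 1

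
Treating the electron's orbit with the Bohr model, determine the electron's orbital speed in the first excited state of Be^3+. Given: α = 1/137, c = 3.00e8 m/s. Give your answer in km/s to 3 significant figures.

v_n = Zαc/n = 4 × 0.00730 × 3.00e8 / 2
    = 4380 km/s

4380 km/s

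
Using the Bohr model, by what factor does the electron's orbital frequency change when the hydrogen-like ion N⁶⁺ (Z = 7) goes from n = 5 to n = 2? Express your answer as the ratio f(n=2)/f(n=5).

f ∝ Z^2 · n^-3; with Z fixed, f ∝ n^-3.
f(n=2)/f(n=5) = (2/5)^-3 = 125/8

125/8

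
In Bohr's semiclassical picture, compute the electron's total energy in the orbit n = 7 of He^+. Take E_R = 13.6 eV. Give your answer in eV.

-1.11 eV

E_n = −E_R·Z²/n² = −13.6 × 2²/7² = -1.11 eV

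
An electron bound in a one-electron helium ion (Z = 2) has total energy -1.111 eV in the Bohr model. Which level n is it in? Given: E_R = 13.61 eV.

7

E_n = −E_R Z²/n² ⇒ n² = E_R Z²/(−E_n) = 13.61 × 2² / 1.111 ≈ 49.00
n = 7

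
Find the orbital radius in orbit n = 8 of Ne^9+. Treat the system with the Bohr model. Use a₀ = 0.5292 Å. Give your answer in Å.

r_n = n²a₀/Z = 8² × 0.5292 / 10
    = 64 × 0.5292 / 10 = 3.387 Å

3.387 Å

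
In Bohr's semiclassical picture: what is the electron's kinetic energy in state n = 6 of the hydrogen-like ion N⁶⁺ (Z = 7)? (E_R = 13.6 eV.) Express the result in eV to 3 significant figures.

For a Coulomb orbit the virial theorem gives K = −E_n.
E_n = −E_R·Z²/n², so K = E_R·Z²/n² = 13.6 × 7²/6² = 18.5 eV

18.5 eV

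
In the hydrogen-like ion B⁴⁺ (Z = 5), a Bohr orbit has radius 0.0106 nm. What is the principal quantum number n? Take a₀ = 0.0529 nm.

r_n = n²a₀/Z ⇒ n² = rZ/a₀ = 0.0106 × 5 / 0.0529 ≈ 1.00
n = 1

1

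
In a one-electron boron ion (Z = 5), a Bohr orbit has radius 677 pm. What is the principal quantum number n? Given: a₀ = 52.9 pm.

r_n = n²a₀/Z ⇒ n² = rZ/a₀ = 677 × 5 / 52.9 ≈ 63.99
n = 8

8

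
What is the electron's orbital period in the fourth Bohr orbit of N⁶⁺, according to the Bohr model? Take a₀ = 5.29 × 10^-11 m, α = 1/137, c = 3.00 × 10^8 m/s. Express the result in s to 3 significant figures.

r = n²a₀/Z = 4²·5.29 × 10^-11/7 = 1.21 × 10^-10 m
v = Zαc/n = 7·0.00730·3.00 × 10^8/4 = 3.83 × 10^6 m/s
T = 2πr/v = 1.98 × 10^-16 s

1.98 × 10^-16 s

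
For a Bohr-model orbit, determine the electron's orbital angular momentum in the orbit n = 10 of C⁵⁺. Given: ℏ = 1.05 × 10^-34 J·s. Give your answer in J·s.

1.05 × 10^-33 J·s

L_n = nℏ = 10 × 1.05 × 10^-34 = 1.05 × 10^-33 J·s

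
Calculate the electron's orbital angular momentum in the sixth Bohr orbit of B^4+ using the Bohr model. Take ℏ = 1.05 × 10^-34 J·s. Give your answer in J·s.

L_n = nℏ = 6 × 1.05 × 10^-34 = 6.30 × 10^-34 J·s

6.30 × 10^-34 J·s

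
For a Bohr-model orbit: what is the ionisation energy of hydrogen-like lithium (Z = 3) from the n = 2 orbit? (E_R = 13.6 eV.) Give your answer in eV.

E_n = −E_R·Z²/n² = −13.6 × 3²/2² eV = -30.6 eV
Ionisation energy = −E_n = 30.6 eV

30.6 eV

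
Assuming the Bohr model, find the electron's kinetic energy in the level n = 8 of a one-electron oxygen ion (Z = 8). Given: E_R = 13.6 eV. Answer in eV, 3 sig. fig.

For a Coulomb orbit the virial theorem gives K = −E_n.
E_n = −E_R·Z²/n², so K = E_R·Z²/n² = 13.6 × 8²/8² = 13.6 eV

13.6 eV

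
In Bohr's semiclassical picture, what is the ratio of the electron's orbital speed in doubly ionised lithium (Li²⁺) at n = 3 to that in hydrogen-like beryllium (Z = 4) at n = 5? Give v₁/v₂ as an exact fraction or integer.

v ∝ Z^1 · n^-1
v₁/v₂ = (3/4)^1 · (3/5)^-1 = 5/4

5/4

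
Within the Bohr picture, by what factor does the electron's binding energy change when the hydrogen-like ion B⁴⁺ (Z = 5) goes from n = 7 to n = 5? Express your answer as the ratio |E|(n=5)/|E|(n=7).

49/25

|E| ∝ Z^2 · n^-2; with Z fixed, |E| ∝ n^-2.
|E|(n=5)/|E|(n=7) = (5/7)^-2 = 49/25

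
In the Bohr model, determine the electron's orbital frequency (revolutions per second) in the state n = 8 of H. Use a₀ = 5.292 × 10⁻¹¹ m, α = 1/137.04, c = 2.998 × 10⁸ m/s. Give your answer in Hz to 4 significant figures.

r = n²a₀/Z = 3.387 × 10⁻⁹ m, v = Zαc/n = 2.735 × 10⁵ m/s
f = v/(2πr) = 1.285 × 10¹³ Hz

1.285 × 10¹³ Hz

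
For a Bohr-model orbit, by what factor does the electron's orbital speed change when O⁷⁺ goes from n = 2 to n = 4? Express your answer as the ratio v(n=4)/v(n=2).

1/2

v ∝ Z^1 · n^-1; with Z fixed, v ∝ n^-1.
v(n=4)/v(n=2) = (4/2)^-1 = 1/2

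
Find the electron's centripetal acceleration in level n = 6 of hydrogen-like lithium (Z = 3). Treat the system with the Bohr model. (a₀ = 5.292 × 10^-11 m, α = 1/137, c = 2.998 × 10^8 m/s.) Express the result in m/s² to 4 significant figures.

r = n²a₀/Z = 6.350 × 10^-10 m, v = Zαc/n = 1.094 × 10^6 m/s
a = v²/r = (1.094 × 10^6)² / 6.350 × 10^-10 = 1.885 × 10^21 m/s²

1.885 × 10^21 m/s²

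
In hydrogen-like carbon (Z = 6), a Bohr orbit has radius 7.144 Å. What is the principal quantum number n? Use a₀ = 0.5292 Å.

9

r_n = n²a₀/Z ⇒ n² = rZ/a₀ = 7.144 × 6 / 0.5292 ≈ 81.00
n = 9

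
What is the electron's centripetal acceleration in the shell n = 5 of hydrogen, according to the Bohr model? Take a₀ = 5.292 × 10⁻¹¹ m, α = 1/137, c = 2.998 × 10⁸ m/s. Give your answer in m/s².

1.448 × 10²⁰ m/s²

r = n²a₀/Z = 1.323 × 10⁻⁹ m, v = Zαc/n = 4.377 × 10⁵ m/s
a = v²/r = (4.377 × 10⁵)² / 1.323 × 10⁻⁹ = 1.448 × 10²⁰ m/s²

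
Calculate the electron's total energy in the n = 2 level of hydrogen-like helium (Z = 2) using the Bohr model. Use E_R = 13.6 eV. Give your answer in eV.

-13.6 eV

E_n = −E_R·Z²/n² = −13.6 × 2²/2² = -13.6 eV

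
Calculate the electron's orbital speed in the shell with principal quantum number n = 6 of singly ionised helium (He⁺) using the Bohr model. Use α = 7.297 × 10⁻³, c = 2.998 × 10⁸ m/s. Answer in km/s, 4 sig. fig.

v_n = Zαc/n = 2 × 0.007297 × 2.998 × 10⁸ / 6
    = 729.2 km/s

729.2 km/s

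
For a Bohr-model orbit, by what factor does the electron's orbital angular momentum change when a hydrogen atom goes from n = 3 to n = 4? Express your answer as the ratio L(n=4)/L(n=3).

L = nℏ depends only on n, so L ∝ n.
L(n=4)/L(n=3) = (4/3)^1 = 4/3

4/3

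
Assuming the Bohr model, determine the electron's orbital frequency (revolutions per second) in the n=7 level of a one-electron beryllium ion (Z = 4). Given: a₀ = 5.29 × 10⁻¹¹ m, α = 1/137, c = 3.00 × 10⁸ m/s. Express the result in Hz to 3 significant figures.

3.07 × 10¹⁴ Hz

r = n²a₀/Z = 6.48 × 10⁻¹⁰ m, v = Zαc/n = 1.25 × 10⁶ m/s
f = v/(2πr) = 3.07 × 10¹⁴ Hz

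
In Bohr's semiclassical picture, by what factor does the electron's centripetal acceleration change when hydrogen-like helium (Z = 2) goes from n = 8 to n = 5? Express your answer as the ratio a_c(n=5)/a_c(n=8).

4096/625

a_c ∝ Z^3 · n^-4; with Z fixed, a_c ∝ n^-4.
a_c(n=5)/a_c(n=8) = (5/8)^-4 = 4096/625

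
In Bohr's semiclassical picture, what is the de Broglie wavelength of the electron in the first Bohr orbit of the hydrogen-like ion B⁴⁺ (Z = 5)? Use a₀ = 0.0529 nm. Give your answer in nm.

The Bohr quantisation condition is nλ = 2πr_n.
r_n = n²a₀/Z = 0.0106 nm
λ = 2πr_n/n = 2π·0.0106/1 = 0.0665 nm

0.0665 nm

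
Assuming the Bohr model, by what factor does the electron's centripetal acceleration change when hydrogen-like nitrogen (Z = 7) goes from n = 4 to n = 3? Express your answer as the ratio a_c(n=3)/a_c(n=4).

a_c ∝ Z^3 · n^-4; with Z fixed, a_c ∝ n^-4.
a_c(n=3)/a_c(n=4) = (3/4)^-4 = 256/81

256/81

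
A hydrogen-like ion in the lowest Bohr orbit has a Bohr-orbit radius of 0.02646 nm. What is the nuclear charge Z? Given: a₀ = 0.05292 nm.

2

r_n = n²a₀/Z ⇒ Z = n²a₀/r = 1² × 0.05292 / 0.02646 ≈ 2.00
Z = 2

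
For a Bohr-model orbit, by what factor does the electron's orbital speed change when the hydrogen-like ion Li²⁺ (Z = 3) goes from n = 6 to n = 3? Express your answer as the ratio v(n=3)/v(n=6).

v ∝ Z^1 · n^-1; with Z fixed, v ∝ n^-1.
v(n=3)/v(n=6) = (3/6)^-1 = 2

2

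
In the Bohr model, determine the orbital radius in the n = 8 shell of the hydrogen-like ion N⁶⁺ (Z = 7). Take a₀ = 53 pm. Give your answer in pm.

480 pm

r_n = n²a₀/Z = 8² × 53 / 7
    = 64 × 53 / 7 = 480 pm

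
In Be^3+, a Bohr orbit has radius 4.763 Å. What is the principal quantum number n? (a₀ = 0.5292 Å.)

6

r_n = n²a₀/Z ⇒ n² = rZ/a₀ = 4.763 × 4 / 0.5292 ≈ 36.00
n = 6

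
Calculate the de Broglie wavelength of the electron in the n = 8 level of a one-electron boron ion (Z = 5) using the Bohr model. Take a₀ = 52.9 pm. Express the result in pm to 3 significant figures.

532 pm

The Bohr quantisation condition is nλ = 2πr_n.
r_n = n²a₀/Z = 677 pm
λ = 2πr_n/n = 2π·677/8 = 532 pm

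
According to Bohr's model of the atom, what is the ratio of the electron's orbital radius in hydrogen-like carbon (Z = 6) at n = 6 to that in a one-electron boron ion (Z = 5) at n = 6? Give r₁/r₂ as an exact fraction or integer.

5/6

r ∝ Z^-1 · n^2
r₁/r₂ = (6/5)^-1 · (6/6)^2 = 5/6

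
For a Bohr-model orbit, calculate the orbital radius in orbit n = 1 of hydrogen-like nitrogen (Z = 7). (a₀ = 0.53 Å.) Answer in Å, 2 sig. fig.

r_n = n²a₀/Z = 1² × 0.53 / 7
    = 1 × 0.53 / 7 = 0.076 Å

0.076 Å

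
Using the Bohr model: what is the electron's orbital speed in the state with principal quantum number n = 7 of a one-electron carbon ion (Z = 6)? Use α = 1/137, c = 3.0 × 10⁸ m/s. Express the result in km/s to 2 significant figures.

1900 km/s

v_n = Zαc/n = 6 × 0.0073 × 3.0 × 10⁸ / 7
    = 1900 km/s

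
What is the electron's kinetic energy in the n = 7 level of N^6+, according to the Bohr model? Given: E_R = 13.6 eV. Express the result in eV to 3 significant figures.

13.6 eV

For a Coulomb orbit the virial theorem gives K = −E_n.
E_n = −E_R·Z²/n², so K = E_R·Z²/n² = 13.6 × 7²/7² = 13.6 eV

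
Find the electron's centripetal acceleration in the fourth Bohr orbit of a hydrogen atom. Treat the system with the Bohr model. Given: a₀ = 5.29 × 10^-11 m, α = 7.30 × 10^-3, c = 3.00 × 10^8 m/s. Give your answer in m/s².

r = n²a₀/Z = 8.46 × 10^-10 m, v = Zαc/n = 5.47 × 10^5 m/s
a = v²/r = (5.47 × 10^5)² / 8.46 × 10^-10 = 3.54 × 10^20 m/s²

3.54 × 10^20 m/s²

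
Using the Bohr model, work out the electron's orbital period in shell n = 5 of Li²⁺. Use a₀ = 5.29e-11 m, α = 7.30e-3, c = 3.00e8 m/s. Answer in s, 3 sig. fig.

r = n²a₀/Z = 5²·5.29e-11/3 = 4.41e-10 m
v = Zαc/n = 3·0.00730·3.00e8/5 = 1.31e6 m/s
T = 2πr/v = 2.11e-15 s

2.11e-15 s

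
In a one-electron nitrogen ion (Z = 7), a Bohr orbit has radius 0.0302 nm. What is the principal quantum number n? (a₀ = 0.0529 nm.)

r_n = n²a₀/Z ⇒ n² = rZ/a₀ = 0.0302 × 7 / 0.0529 ≈ 4.00
n = 2

2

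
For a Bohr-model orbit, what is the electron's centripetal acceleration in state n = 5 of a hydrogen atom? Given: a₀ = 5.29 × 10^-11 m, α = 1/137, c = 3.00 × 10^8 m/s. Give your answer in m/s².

r = n²a₀/Z = 1.32 × 10^-9 m, v = Zαc/n = 4.38 × 10^5 m/s
a = v²/r = (4.38 × 10^5)² / 1.32 × 10^-9 = 1.45 × 10^20 m/s²

1.45 × 10^20 m/s²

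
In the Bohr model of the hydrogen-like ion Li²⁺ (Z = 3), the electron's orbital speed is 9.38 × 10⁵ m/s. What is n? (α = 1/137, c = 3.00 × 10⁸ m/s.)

7

v_n = Zαc/n ⇒ n = Zαc/v = 3 × 0.00730 × 3.00 × 10⁸ / 9.38 × 10⁵ ≈ 7.00
n = 7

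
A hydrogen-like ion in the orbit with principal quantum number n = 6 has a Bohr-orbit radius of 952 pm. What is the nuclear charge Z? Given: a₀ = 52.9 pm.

2

r_n = n²a₀/Z ⇒ Z = n²a₀/r = 6² × 52.9 / 952 ≈ 2.00
Z = 2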